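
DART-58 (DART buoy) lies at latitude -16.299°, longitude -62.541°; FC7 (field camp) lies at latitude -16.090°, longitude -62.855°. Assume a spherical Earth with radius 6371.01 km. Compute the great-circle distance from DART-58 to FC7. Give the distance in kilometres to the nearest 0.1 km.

40.8 km

Δφ = 0.2090°,  Δλ = -0.3140°
a = sin²(Δφ/2) + cos φ₁ cos φ₂ sin²(Δλ/2) = 0.000010
c = 2·arcsin(√a) = 0.006403 rad = 0.3669°
d = R·c = 6371.01 × 0.006403 = 40.8 km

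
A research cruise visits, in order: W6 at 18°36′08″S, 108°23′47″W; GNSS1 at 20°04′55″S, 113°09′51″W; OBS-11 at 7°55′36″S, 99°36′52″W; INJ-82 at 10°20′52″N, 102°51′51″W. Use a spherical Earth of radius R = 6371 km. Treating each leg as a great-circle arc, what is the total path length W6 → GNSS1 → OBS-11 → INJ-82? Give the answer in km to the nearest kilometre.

4579 km

W6: φ = -18.60222°, λ = -108.39639°
GNSS1: φ = -20.08194°, λ = -113.16417°
OBS-11: φ = -7.92667°, λ = -99.61444°
INJ-82: φ = +10.34778°, λ = -102.86417°
W6→GNSS1: c = 0.082650 rad, d = 526.56 km
GNSS1→OBS-11: c = 0.312105 rad, d = 1988.42 km
OBS-11→INJ-82: c = 0.323909 rad, d = 2063.62 km
Total = 526.56 + 1988.42 + 2063.62 = 4578.60 km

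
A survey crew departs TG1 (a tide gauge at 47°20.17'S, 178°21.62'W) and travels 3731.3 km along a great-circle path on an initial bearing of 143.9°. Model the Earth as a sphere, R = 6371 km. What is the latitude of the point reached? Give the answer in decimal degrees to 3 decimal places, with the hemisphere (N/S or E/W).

66.272°S

TG1: φ = -47.33617°, λ = -178.36033°
δ = d/R = 3731.3/6371 = 0.585669 rad
φ₂ = arcsin(sin φ₁ cos δ + cos φ₁ sin δ cos θ)
   = arcsin(-0.73534·0.83334 + 0.67770·0.55276·-0.80799) = -66.27199°
λ₂ = λ₁ + atan2(sin θ sin δ cos φ₁, cos δ − sin φ₁ sin φ₂) = -124.32689°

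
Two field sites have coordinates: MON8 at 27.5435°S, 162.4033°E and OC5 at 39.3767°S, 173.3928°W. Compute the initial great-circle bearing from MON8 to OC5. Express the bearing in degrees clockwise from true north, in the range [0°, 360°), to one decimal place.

Δλ = 24.2039°
y = sin Δλ · cos φ₂ = 0.316915
x = cos φ₁ sin φ₂ − sin φ₁ cos φ₂ cos Δλ = -0.236486
θ = atan2(y, x) = 126.7307° → 126.7307° (mod 360°)

126.7°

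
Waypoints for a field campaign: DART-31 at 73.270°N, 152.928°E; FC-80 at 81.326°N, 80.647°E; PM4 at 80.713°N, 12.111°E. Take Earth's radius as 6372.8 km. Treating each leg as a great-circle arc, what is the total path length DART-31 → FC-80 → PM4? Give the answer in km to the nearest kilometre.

DART-31→FC-80: c = 0.284040 rad, d = 1810.13 km
FC-80→PM4: c = 0.176237 rad, d = 1123.12 km
Total = 1810.13 + 1123.12 = 2933.25 km

2933 km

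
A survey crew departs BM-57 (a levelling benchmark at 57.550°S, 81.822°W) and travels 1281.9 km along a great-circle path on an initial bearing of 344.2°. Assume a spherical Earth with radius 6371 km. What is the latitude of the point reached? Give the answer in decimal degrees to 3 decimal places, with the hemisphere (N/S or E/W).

46.357°S

δ = d/R = 1281.9/6371 = 0.201209 rad
φ₂ = arcsin(sin φ₁ cos δ + cos φ₁ sin δ cos θ)
   = arcsin(-0.84386·0.97983 + 0.53656·0.19985·0.96222) = -46.35692°
λ₂ = λ₁ + atan2(sin θ sin δ cos φ₁, cos δ − sin φ₁ sin φ₂) = -86.34420°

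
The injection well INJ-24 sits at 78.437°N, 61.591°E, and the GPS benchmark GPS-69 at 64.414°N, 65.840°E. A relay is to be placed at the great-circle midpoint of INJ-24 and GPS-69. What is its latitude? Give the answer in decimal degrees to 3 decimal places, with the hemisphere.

71.436°N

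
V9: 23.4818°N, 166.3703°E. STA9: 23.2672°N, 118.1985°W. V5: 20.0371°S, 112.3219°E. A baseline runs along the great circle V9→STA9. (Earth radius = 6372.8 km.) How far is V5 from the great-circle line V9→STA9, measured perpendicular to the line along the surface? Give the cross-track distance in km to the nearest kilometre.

δ₁₃ = central angle V9→V5 = 1.192471 rad  (haversine)
θ₁₃ = bearing V9→V5 = 234.924°,  θ₁₂ = bearing V9→STA9 = 73.095°
dₓₜ = R·arcsin(sin δ₁₃ · sin(θ₁₃ − θ₁₂)) = 6372.8·arcsin(0.92928·sin(161.829°)) = 1873.732 km
|dₓₜ| = 1873.732 km

1874 km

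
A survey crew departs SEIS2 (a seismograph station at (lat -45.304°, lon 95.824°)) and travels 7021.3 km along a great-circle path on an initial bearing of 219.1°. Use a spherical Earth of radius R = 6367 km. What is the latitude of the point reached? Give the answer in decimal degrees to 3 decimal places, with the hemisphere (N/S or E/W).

δ = d/R = 7021.3/6367 = 1.102764 rad
φ₂ = arcsin(sin φ₁ cos δ + cos φ₁ sin δ cos θ)
   = arcsin(-0.71085·0.45113 + 0.70335·0.89246·-0.77605) = -53.88296°
λ₂ = λ₁ + atan2(sin θ sin δ cos φ₁, cos δ − sin φ₁ sin φ₂) = -11.44967°

53.883°S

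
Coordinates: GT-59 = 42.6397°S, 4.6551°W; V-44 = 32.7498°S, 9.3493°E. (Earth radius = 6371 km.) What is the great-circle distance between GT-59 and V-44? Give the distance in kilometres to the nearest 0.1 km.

1647.5 km

Δφ = 9.8899°,  Δλ = 14.0044°
a = sin²(Δφ/2) + cos φ₁ cos φ₂ sin²(Δλ/2) = 0.016625
c = 2·arcsin(√a) = 0.258595 rad = 14.8164°
d = R·c = 6371 × 0.258595 = 1647.5 km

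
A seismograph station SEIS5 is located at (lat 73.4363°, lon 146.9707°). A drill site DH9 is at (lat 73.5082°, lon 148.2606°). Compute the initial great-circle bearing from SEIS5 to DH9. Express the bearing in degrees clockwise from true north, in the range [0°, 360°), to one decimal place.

78.3°

Δλ = 1.2899°
y = sin Δλ · cos φ₂ = 0.006390
x = cos φ₁ sin φ₂ − sin φ₁ cos φ₂ cos Δλ = 0.001324
θ = atan2(y, x) = 78.2961° → 78.2961° (mod 360°)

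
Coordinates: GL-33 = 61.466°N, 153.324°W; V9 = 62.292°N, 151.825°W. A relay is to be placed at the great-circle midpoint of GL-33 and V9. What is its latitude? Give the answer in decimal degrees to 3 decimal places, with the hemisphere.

61.881°N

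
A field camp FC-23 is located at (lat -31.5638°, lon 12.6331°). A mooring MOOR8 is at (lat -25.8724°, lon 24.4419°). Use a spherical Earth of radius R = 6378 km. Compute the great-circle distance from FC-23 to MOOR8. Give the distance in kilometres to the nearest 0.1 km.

1314.2 km

Δφ = 5.6914°,  Δλ = 11.8088°
a = sin²(Δφ/2) + cos φ₁ cos φ₂ sin²(Δλ/2) = 0.010578
c = 2·arcsin(√a) = 0.206058 rad = 11.8063°
d = R·c = 6378 × 0.206058 = 1314.2 km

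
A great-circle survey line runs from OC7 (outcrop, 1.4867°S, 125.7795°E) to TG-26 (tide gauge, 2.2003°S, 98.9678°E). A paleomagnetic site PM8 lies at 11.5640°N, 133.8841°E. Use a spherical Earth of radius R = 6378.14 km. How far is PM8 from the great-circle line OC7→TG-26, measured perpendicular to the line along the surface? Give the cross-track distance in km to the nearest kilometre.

1420 km

δ₁₃ = central angle OC7→PM8 = 0.267673 rad  (haversine)
θ₁₃ = bearing OC7→PM8 = 31.481°,  θ₁₂ = bearing OC7→TG-26 = 268.063°
dₓₜ = R·arcsin(sin δ₁₃ · sin(θ₁₃ − θ₁₂)) = 6378.14·arcsin(0.26449·sin(-236.582°)) = 1419.750 km
|dₓₜ| = 1419.750 km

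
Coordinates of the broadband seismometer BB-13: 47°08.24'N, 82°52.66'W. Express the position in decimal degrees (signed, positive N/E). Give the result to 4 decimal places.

+47.1373°, -82.8777°

lat: 47.1373° N → +47.1373°
lon: 82.8777° W → -82.8777°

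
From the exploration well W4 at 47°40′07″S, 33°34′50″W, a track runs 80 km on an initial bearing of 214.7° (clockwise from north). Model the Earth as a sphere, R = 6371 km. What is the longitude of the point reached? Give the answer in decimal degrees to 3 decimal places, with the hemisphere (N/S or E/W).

W4: φ = -47.66861°, λ = -33.58056°
δ = d/R = 80/6371 = 0.012557 rad
φ₂ = arcsin(sin φ₁ cos δ + cos φ₁ sin δ cos θ)
   = arcsin(-0.73926·0.99992 + 0.67342·0.01256·-0.82214) = -48.25848°
λ₂ = λ₁ + atan2(sin θ sin δ cos φ₁, cos δ − sin φ₁ sin φ₂) = -34.19574°

34.196°W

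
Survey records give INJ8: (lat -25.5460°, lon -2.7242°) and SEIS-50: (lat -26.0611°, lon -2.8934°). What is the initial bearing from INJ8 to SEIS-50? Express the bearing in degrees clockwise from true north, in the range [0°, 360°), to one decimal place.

Δλ = -0.1692°
y = sin Δλ · cos φ₂ = -0.002653
x = cos φ₁ sin φ₂ − sin φ₁ cos φ₂ cos Δλ = -0.008992
θ = atan2(y, x) = -163.5624° → 196.4376° (mod 360°)

196.4°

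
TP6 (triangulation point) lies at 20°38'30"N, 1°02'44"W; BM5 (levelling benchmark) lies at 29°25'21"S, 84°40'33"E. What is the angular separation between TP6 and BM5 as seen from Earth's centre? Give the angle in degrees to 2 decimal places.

96.45°

TP6: φ = +20.64167°, λ = -1.04556°
BM5: φ = -29.42250°, λ = +84.67583°
Δφ = -50.0642°,  Δλ = 85.7214°
a = sin²(Δφ/2) + cos φ₁ cos φ₂ sin²(Δλ/2) = 0.556182
c = 2·arcsin(√a) = 1.683397 rad = 96.4516°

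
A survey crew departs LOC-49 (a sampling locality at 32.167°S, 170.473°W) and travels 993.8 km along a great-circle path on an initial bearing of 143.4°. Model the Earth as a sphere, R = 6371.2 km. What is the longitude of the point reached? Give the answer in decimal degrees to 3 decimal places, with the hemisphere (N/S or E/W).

163.612°W

δ = d/R = 993.8/6371.2 = 0.155983 rad
φ₂ = arcsin(sin φ₁ cos δ + cos φ₁ sin δ cos θ)
   = arcsin(-0.53239·0.98786 + 0.84650·0.15535·-0.80282) = -39.16086°
λ₂ = λ₁ + atan2(sin θ sin δ cos φ₁, cos δ − sin φ₁ sin φ₂) = -163.61221°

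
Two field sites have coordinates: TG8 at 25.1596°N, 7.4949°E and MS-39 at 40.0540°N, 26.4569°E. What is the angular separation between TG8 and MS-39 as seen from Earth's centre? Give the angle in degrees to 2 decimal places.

Δφ = 14.8944°,  Δλ = 18.9620°
a = sin²(Δφ/2) + cos φ₁ cos φ₂ sin²(Δλ/2) = 0.035598
c = 2·arcsin(√a) = 0.379622 rad = 21.7507°

21.75°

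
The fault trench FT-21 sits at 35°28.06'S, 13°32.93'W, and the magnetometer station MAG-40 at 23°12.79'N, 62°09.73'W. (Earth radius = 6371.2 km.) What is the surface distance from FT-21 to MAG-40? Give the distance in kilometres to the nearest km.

8291 km

FT-21: φ = -35.46767°, λ = -13.54883°
MAG-40: φ = +23.21317°, λ = -62.16217°
Δφ = 58.6808°,  Δλ = -48.6133°
a = sin²(Δφ/2) + cos φ₁ cos φ₂ sin²(Δλ/2) = 0.366919
c = 2·arcsin(√a) = 1.301386 rad = 74.5639°
d = R·c = 6371.2 × 1.301386 = 8291.4 km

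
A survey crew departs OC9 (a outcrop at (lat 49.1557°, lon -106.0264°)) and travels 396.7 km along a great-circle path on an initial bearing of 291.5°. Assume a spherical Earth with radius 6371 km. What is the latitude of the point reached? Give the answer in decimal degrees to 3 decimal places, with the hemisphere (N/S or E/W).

50.348°N

δ = d/R = 396.7/6371 = 0.062267 rad
φ₂ = arcsin(sin φ₁ cos δ + cos φ₁ sin δ cos θ)
   = arcsin(0.75649·0.99806 + 0.65401·0.06223·0.36650) = 50.34840°
λ₂ = λ₁ + atan2(sin θ sin δ cos φ₁, cos δ − sin φ₁ sin φ₂) = -111.23201°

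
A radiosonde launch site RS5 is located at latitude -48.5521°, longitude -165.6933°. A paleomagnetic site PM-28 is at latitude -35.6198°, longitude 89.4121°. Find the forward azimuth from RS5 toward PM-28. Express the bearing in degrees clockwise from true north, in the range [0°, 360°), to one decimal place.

235.4°

Δλ = -104.8946°
y = sin Δλ · cos φ₂ = -0.785586
x = cos φ₁ sin φ₂ − sin φ₁ cos φ₂ cos Δλ = -0.542135
θ = atan2(y, x) = -124.6097° → 235.3903° (mod 360°)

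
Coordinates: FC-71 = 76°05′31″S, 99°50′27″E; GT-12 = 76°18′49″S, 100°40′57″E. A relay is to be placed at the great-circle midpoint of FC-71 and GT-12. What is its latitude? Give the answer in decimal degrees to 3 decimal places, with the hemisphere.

FC-71: φ = -76.09194°, λ = +99.84083°
GT-12: φ = -76.31361°, λ = +100.68250°
Bx = cos φ₂ cos Δλ = 0.236582,  By = cos φ₂ sin Δλ = 0.003476
φₘ = atan2(sin φ₁ + sin φ₂, √((cos φ₁ + Bx)² + By²)) = -76.20314°
λₘ = λ₁ + atan2(By, cos φ₁ + Bx) = 100.25835°

76.203°S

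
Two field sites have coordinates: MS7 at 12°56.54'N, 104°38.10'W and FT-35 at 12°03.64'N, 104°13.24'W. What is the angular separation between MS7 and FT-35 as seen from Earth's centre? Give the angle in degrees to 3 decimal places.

0.970°

MS7: φ = +12.94233°, λ = -104.63500°
FT-35: φ = +12.06067°, λ = -104.22067°
Δφ = -0.8817°,  Δλ = 0.4143°
a = sin²(Δφ/2) + cos φ₁ cos φ₂ sin²(Δλ/2) = 0.000072
c = 2·arcsin(√a) = 0.016930 rad = 0.9700°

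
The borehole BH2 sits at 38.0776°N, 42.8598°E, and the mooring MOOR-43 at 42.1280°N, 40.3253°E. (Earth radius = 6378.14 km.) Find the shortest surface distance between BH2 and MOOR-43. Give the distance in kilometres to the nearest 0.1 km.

Δφ = 4.0504°,  Δλ = -2.5345°
a = sin²(Δφ/2) + cos φ₁ cos φ₂ sin²(Δλ/2) = 0.001534
c = 2·arcsin(√a) = 0.078363 rad = 4.4899°
d = R·c = 6378.14 × 0.078363 = 499.8 km

499.8 km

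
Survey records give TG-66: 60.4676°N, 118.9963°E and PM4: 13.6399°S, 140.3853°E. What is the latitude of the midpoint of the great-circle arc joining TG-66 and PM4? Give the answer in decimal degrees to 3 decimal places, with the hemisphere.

Bx = cos φ₂ cos Δλ = 0.904865,  By = cos φ₂ sin Δλ = 0.354412
φₘ = atan2(sin φ₁ + sin φ₂, √((cos φ₁ + Bx)² + By²)) = 23.74193°
λₘ = λ₁ + atan2(By, cos φ₁ + Bx) = 133.22401°

23.742°N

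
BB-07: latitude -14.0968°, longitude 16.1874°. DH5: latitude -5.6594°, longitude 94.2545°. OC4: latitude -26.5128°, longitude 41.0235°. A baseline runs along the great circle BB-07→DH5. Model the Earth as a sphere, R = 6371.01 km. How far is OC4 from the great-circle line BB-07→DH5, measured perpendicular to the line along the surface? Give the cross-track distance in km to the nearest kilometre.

δ₁₃ = central angle BB-07→OC4 = 0.459343 rad  (haversine)
θ₁₃ = bearing BB-07→OC4 = 122.034°,  θ₁₂ = bearing BB-07→DH5 = 92.677°
dₓₜ = R·arcsin(sin δ₁₃ · sin(θ₁₃ − θ₁₂)) = 6371.01·arcsin(0.44336·sin(29.356°)) = 1395.890 km
|dₓₜ| = 1395.890 km

1396 km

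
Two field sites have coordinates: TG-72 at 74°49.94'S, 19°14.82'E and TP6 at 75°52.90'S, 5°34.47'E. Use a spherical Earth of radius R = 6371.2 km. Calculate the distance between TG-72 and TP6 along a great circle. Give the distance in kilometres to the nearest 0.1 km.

TG-72: φ = -74.83233°, λ = +19.24700°
TP6: φ = -75.88167°, λ = +5.57450°
Δφ = -1.0493°,  Δλ = -13.6725°
a = sin²(Δφ/2) + cos φ₁ cos φ₂ sin²(Δλ/2) = 0.000988
c = 2·arcsin(√a) = 0.062879 rad = 3.6027°
d = R·c = 6371.2 × 0.062879 = 400.6 km

400.6 km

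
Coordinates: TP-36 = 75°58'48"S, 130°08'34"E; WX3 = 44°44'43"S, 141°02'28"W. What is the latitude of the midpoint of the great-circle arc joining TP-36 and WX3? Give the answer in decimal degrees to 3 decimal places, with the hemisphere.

TP-36: φ = -75.98000°, λ = +130.14278°
WX3: φ = -44.74528°, λ = -141.04111°
Bx = cos φ₂ cos Δλ = 0.014675,  By = cos φ₂ sin Δλ = 0.710092
φₘ = atan2(sin φ₁ + sin φ₂, √((cos φ₁ + Bx)² + By²)) = -65.72187°
λₘ = λ₁ + atan2(By, cos φ₁ + Bx) = -159.74905°

65.722°S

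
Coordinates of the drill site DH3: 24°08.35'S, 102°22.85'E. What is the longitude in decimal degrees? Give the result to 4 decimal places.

102.3808°E

102° + 22.85′/60 = 102 + 0.38083 = 102.3808°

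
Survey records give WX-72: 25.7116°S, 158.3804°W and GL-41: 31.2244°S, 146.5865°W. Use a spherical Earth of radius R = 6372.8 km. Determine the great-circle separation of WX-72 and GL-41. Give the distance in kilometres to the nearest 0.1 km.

1304.9 km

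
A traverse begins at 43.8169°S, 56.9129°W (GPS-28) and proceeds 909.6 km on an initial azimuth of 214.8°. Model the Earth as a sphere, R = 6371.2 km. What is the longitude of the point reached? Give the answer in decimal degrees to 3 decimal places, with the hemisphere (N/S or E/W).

δ = d/R = 909.6/6371.2 = 0.142767 rad
φ₂ = arcsin(sin φ₁ cos δ + cos φ₁ sin δ cos θ)
   = arcsin(-0.69236·0.98983 + 0.72156·0.14228·-0.82115) = -50.31937°
λ₂ = λ₁ + atan2(sin θ sin δ cos φ₁, cos δ − sin φ₁ sin φ₂) = -64.21933°

64.219°W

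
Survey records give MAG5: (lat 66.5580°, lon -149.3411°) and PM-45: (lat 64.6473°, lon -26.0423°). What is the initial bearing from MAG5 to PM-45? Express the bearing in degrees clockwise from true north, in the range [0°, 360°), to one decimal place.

Δλ = 123.2988°
y = sin Δλ · cos φ₂ = 0.357889
x = cos φ₁ sin φ₂ − sin φ₁ cos φ₂ cos Δλ = 0.575182
θ = atan2(y, x) = 31.8906° → 31.8906° (mod 360°)

31.9°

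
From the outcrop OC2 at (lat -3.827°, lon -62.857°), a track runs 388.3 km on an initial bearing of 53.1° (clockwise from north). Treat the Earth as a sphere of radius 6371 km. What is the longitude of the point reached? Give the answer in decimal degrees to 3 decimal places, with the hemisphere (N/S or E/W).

δ = d/R = 388.3/6371 = 0.060948 rad
φ₂ = arcsin(sin φ₁ cos δ + cos φ₁ sin δ cos θ)
   = arcsin(-0.06674·0.99814 + 0.99777·0.06091·0.60042) = -1.72658°
λ₂ = λ₁ + atan2(sin θ sin δ cos φ₁, cos δ − sin φ₁ sin φ₂) = -60.06380°

60.064°W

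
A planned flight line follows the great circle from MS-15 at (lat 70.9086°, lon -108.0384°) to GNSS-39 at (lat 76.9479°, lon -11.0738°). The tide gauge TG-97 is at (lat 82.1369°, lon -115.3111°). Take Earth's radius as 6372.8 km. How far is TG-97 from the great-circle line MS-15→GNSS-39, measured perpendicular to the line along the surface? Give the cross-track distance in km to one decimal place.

774.8 km

δ₁₃ = central angle MS-15→TG-97 = 0.197811 rad  (haversine)
θ₁₃ = bearing MS-15→TG-97 = 354.944°,  θ₁₂ = bearing MS-15→GNSS-39 = 33.052°
dₓₜ = R·arcsin(sin δ₁₃ · sin(θ₁₃ − θ₁₂)) = 6372.8·arcsin(0.19652·sin(321.892°)) = -774.824 km
|dₓₜ| = 774.824 km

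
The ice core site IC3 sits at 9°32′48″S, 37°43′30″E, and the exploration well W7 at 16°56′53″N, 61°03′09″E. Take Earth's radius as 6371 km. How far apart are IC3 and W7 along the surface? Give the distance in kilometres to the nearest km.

IC3: φ = -9.54667°, λ = +37.72500°
W7: φ = +16.94806°, λ = +61.05250°
Δφ = 26.4947°,  Δλ = 23.3275°
a = sin²(Δφ/2) + cos φ₁ cos φ₂ sin²(Δλ/2) = 0.091068
c = 2·arcsin(√a) = 0.613106 rad = 35.1284°
d = R·c = 6371 × 0.613106 = 3906.1 km

3906 km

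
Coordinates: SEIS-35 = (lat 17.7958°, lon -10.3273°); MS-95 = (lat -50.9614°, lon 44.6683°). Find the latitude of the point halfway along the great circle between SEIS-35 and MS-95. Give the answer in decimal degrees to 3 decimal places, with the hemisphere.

18.461°S

Bx = cos φ₂ cos Δλ = 0.361303,  By = cos φ₂ sin Δλ = 0.515910
φₘ = atan2(sin φ₁ + sin φ₂, √((cos φ₁ + Bx)² + By²)) = -18.46107°
λₘ = λ₁ + atan2(By, cos φ₁ + Bx) = 11.11703°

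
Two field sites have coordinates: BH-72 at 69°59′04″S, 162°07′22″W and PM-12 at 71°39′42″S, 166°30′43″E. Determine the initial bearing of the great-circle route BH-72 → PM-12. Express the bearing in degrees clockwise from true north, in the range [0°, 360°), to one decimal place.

246.1°

BH-72: φ = -69.98444°, λ = -162.12278°
PM-12: φ = -71.66167°, λ = +166.51194°
Δλ = -31.3653°
y = sin Δλ · cos φ₂ = -0.163761
x = cos φ₁ sin φ₂ − sin φ₁ cos φ₂ cos Δλ = -0.072469
θ = atan2(y, x) = -113.8709° → 246.1291° (mod 360°)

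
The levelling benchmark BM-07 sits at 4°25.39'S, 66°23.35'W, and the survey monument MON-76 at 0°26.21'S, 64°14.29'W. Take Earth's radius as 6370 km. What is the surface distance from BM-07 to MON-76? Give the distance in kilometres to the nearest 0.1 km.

503.5 km

BM-07: φ = -4.42317°, λ = -66.38917°
MON-76: φ = -0.43683°, λ = -64.23817°
Δφ = 3.9863°,  Δλ = 2.1510°
a = sin²(Δφ/2) + cos φ₁ cos φ₂ sin²(Δλ/2) = 0.001561
c = 2·arcsin(√a) = 0.079038 rad = 4.5285°
d = R·c = 6370 × 0.079038 = 503.5 km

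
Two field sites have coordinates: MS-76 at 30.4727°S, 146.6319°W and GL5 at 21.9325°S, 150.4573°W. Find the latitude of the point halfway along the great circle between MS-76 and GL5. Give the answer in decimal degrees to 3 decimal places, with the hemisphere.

Bx = cos φ₂ cos Δλ = 0.925558,  By = cos φ₂ sin Δλ = -0.061888
φₘ = atan2(sin φ₁ + sin φ₂, √((cos φ₁ + Bx)² + By²)) = -26.21524°
λₘ = λ₁ + atan2(By, cos φ₁ + Bx) = -148.61491°

26.215°S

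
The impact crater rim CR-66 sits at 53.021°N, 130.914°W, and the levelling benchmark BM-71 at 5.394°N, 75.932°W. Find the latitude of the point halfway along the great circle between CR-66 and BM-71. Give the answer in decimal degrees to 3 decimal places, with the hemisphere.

Bx = cos φ₂ cos Δλ = 0.571293,  By = cos φ₂ sin Δλ = 0.815345
φₘ = atan2(sin φ₁ + sin φ₂, √((cos φ₁ + Bx)² + By²)) = 32.00883°
λₘ = λ₁ + atan2(By, cos φ₁ + Bx) = -96.10683°

32.009°N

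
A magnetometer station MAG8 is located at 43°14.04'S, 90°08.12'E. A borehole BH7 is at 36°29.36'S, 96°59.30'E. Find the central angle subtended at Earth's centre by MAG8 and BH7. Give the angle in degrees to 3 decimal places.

MAG8: φ = -43.23400°, λ = +90.13533°
BH7: φ = -36.48933°, λ = +96.98833°
Δφ = 6.7447°,  Δλ = 6.8530°
a = sin²(Δφ/2) + cos φ₁ cos φ₂ sin²(Δλ/2) = 0.005553
c = 2·arcsin(√a) = 0.149171 rad = 8.5469°

8.547°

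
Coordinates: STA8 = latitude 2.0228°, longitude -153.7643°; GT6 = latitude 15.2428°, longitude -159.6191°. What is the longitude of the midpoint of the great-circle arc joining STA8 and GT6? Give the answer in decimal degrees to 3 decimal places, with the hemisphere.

Bx = cos φ₂ cos Δλ = 0.959787,  By = cos φ₂ sin Δλ = -0.098419
φₘ = atan2(sin φ₁ + sin φ₂, √((cos φ₁ + Bx)² + By²)) = 8.64391°
λₘ = λ₁ + atan2(By, cos φ₁ + Bx) = -156.64015°

156.640°W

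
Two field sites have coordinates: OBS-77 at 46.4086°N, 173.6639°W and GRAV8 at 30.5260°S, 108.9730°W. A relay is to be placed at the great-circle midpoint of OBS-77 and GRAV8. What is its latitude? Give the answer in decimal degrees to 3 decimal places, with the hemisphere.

Bx = cos φ₂ cos Δλ = 0.368249,  By = cos φ₂ sin Δλ = 0.778717
φₘ = atan2(sin φ₁ + sin φ₂, √((cos φ₁ + Bx)² + By²)) = 9.35325°
λₘ = λ₁ + atan2(By, cos φ₁ + Bx) = -137.30360°

9.353°N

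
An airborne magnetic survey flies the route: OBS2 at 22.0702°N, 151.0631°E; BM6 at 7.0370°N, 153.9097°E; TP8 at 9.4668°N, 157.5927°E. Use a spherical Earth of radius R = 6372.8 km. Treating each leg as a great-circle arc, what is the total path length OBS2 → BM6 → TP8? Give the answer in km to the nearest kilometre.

2187 km

OBS2→BM6: c = 0.266719 rad, d = 1699.75 km
BM6→TP8: c = 0.076450 rad, d = 487.20 km
Total = 1699.75 + 487.20 = 2186.95 km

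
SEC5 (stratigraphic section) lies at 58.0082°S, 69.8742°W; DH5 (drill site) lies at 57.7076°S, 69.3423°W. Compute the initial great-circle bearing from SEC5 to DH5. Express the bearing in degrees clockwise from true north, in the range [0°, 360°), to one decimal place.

Δλ = 0.5319°
y = sin Δλ · cos φ₂ = 0.004959
x = cos φ₁ sin φ₂ − sin φ₁ cos φ₂ cos Δλ = 0.005227
θ = atan2(y, x) = 43.4962° → 43.4962° (mod 360°)

43.5°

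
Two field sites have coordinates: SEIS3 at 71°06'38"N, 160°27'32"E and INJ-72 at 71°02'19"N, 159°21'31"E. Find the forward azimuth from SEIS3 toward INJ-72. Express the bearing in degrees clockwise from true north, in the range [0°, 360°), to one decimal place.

SEIS3: φ = +71.11056°, λ = +160.45889°
INJ-72: φ = +71.03861°, λ = +159.35861°
Δλ = -1.1003°
y = sin Δλ · cos φ₂ = -0.006239
x = cos φ₁ sin φ₂ − sin φ₁ cos φ₂ cos Δλ = -0.001199
θ = atan2(y, x) = -100.8775° → 259.1225° (mod 360°)

259.1°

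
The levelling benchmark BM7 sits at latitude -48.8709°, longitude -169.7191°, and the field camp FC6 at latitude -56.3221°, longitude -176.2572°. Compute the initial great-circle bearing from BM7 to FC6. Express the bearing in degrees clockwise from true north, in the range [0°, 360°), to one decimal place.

Δλ = -6.5381°
y = sin Δλ · cos φ₂ = -0.063140
x = cos φ₁ sin φ₂ − sin φ₁ cos φ₂ cos Δλ = -0.132398
θ = atan2(y, x) = -154.5037° → 205.4963° (mod 360°)

205.5°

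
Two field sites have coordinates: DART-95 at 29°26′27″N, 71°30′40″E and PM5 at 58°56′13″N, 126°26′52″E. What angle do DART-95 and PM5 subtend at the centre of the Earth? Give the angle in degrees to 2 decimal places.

DART-95: φ = +29.44083°, λ = +71.51111°
PM5: φ = +58.93694°, λ = +126.44778°
Δφ = 29.4961°,  Δλ = 54.9367°
a = sin²(Δφ/2) + cos φ₁ cos φ₂ sin²(Δλ/2) = 0.160409
c = 2·arcsin(√a) = 0.824148 rad = 47.2202°

47.22°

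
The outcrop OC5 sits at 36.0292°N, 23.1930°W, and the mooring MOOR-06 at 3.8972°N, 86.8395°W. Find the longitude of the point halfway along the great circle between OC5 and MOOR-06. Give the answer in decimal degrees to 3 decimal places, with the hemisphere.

Bx = cos φ₂ cos Δλ = 0.442882,  By = cos φ₂ sin Δλ = -0.894000
φₘ = atan2(sin φ₁ + sin φ₂, √((cos φ₁ + Bx)² + By²)) = 23.10349°
λₘ = λ₁ + atan2(By, cos φ₁ + Bx) = -58.73071°

58.731°W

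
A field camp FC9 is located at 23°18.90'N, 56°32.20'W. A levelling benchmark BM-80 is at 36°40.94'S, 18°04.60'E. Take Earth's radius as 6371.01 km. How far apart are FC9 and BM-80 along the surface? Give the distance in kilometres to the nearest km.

10269 km

FC9: φ = +23.31500°, λ = -56.53667°
BM-80: φ = -36.68233°, λ = +18.07667°
Δφ = -59.9973°,  Δλ = 74.6133°
a = sin²(Δφ/2) + cos φ₁ cos φ₂ sin²(Δλ/2) = 0.520512
c = 2·arcsin(√a) = 1.611832 rad = 92.3512°
d = R·c = 6371.01 × 1.611832 = 10269.0 km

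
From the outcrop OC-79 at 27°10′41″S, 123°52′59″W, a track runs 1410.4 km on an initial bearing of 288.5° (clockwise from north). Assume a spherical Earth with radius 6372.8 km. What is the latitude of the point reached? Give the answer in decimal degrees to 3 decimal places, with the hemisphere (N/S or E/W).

22.560°S

OC-79: φ = -27.17806°, λ = -123.88306°
δ = d/R = 1410.4/6372.8 = 0.221316 rad
φ₂ = arcsin(sin φ₁ cos δ + cos φ₁ sin δ cos θ)
   = arcsin(-0.45676·0.97561 + 0.88959·0.21951·0.31730) = -22.56023°
λ₂ = λ₁ + atan2(sin θ sin δ cos φ₁, cos δ − sin φ₁ sin φ₂) = -136.91060°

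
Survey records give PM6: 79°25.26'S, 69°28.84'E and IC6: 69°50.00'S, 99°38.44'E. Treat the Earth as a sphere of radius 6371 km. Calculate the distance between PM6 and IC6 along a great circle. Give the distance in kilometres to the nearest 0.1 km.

1355.1 km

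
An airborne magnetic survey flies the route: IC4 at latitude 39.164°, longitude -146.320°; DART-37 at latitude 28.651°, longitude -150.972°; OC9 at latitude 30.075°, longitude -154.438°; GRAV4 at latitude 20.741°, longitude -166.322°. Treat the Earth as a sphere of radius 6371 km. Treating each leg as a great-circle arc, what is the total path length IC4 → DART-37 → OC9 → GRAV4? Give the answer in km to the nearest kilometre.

3196 km

IC4→DART-37: c = 0.195390 rad, d = 1244.83 km
DART-37→OC9: c = 0.058282 rad, d = 371.31 km
OC9→GRAV4: c = 0.247965 rad, d = 1579.79 km
Total = 1244.83 + 371.31 + 1579.79 = 3195.93 km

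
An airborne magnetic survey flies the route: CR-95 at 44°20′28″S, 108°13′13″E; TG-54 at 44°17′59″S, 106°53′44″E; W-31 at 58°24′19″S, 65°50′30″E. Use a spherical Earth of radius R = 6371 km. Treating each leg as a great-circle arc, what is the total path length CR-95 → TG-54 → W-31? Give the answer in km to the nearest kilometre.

CR-95: φ = -44.34111°, λ = +108.22028°
TG-54: φ = -44.29972°, λ = +106.89556°
W-31: φ = -58.40528°, λ = +65.84167°
CR-95→TG-54: c = 0.016557 rad, d = 105.49 km
TG-54→W-31: c = 0.499874 rad, d = 3184.69 km
Total = 105.49 + 3184.69 = 3290.18 km

3290 km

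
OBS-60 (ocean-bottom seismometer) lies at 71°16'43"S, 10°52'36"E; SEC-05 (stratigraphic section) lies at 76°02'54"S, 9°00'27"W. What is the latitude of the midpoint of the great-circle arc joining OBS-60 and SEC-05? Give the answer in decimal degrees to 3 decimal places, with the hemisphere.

OBS-60: φ = -71.27861°, λ = +10.87667°
SEC-05: φ = -76.04833°, λ = -9.00750°
Bx = cos φ₂ cos Δλ = 0.226729,  By = cos φ₂ sin Δλ = -0.082004
φₘ = atan2(sin φ₁ + sin φ₂, √((cos φ₁ + Bx)² + By²)) = -73.89126°
λₘ = λ₁ + atan2(By, cos φ₁ + Bx) = 2.36129°

73.891°S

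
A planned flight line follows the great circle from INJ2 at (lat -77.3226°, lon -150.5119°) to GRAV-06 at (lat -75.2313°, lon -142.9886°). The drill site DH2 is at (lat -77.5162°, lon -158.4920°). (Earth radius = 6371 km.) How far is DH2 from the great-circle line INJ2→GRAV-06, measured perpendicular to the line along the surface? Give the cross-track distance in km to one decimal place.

113.1 km

δ₁₃ = central angle INJ2→DH2 = 0.030500 rad  (haversine)
θ₁₃ = bearing INJ2→DH2 = 259.760°,  θ₁₂ = bearing INJ2→GRAV-06 = 44.175°
dₓₜ = R·arcsin(sin δ₁₃ · sin(θ₁₃ − θ₁₂)) = 6371·arcsin(0.03050·sin(215.585°)) = -113.063 km
|dₓₜ| = 113.063 km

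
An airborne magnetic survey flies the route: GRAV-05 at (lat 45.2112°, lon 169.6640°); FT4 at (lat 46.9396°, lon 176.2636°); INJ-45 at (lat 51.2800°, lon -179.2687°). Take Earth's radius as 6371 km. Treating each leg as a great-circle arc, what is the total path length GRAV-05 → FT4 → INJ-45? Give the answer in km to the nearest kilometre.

1126 km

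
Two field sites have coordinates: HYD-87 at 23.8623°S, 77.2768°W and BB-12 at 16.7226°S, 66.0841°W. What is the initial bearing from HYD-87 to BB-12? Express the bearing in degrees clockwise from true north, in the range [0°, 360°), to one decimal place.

Δλ = 11.1927°
y = sin Δλ · cos φ₂ = 0.185900
x = cos φ₁ sin φ₂ − sin φ₁ cos φ₂ cos Δλ = 0.116920
θ = atan2(y, x) = 57.8326° → 57.8326° (mod 360°)

57.8°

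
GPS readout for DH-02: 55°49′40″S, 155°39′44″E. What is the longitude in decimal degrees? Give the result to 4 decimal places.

155° + 39′/60 + 44″/3600 = 155 + 0.65000 + 0.01222 = 155.6622°

155.6622°E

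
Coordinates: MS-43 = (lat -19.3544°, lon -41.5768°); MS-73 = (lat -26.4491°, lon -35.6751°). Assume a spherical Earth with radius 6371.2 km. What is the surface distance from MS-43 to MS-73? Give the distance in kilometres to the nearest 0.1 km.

993.5 km

Δφ = -7.0947°,  Δλ = 5.9017°
a = sin²(Δφ/2) + cos φ₁ cos φ₂ sin²(Δλ/2) = 0.006067
c = 2·arcsin(√a) = 0.155939 rad = 8.9347°
d = R·c = 6371.2 × 0.155939 = 993.5 km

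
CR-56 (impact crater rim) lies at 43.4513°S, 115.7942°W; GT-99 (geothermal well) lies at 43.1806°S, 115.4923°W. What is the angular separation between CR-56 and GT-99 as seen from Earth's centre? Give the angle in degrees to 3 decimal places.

0.349°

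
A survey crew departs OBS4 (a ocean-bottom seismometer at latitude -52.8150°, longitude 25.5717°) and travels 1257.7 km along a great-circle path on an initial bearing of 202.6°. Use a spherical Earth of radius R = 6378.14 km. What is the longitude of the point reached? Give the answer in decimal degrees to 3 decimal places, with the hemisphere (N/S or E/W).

δ = d/R = 1257.7/6378.14 = 0.197189 rad
φ₂ = arcsin(sin φ₁ cos δ + cos φ₁ sin δ cos θ)
   = arcsin(-0.79669·0.98062 + 0.60439·0.19591·-0.92321) = -62.94435°
λ₂ = λ₁ + atan2(sin θ sin δ cos φ₁, cos δ − sin φ₁ sin φ₂) = 16.04413°

16.044°E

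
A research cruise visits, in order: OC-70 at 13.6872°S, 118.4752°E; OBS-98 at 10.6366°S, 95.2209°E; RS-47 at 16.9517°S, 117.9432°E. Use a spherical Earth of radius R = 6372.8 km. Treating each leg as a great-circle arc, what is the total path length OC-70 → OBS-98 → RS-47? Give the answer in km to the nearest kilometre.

5101 km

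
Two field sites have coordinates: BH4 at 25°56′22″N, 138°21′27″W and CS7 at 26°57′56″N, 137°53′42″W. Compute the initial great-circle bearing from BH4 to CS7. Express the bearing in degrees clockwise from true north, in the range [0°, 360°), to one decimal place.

21.9°

BH4: φ = +25.93944°, λ = -138.35750°
CS7: φ = +26.96556°, λ = -137.89500°
Δλ = 0.4625°
y = sin Δλ · cos φ₂ = 0.007194
x = cos φ₁ sin φ₂ − sin φ₁ cos φ₂ cos Δλ = 0.017921
θ = atan2(y, x) = 21.8735° → 21.8735° (mod 360°)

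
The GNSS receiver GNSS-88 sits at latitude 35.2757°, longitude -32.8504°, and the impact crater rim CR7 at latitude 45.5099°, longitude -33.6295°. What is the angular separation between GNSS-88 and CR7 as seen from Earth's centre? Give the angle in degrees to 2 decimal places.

10.25°

Δφ = 10.2342°,  Δλ = -0.7791°
a = sin²(Δφ/2) + cos φ₁ cos φ₂ sin²(Δλ/2) = 0.007982
c = 2·arcsin(√a) = 0.178918 rad = 10.2512°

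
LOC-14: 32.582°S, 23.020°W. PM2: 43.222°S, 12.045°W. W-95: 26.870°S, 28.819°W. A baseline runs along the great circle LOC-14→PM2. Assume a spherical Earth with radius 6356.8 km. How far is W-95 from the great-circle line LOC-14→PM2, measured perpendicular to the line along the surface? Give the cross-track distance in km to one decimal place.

δ₁₃ = central angle LOC-14→W-95 = 0.132852 rad  (haversine)
θ₁₃ = bearing LOC-14→W-95 = 317.123°,  θ₁₂ = bearing LOC-14→PM2 = 144.123°
dₓₜ = R·arcsin(sin δ₁₃ · sin(θ₁₃ − θ₁₂)) = 6356.8·arcsin(0.13246·sin(173.000°)) = 102.627 km
|dₓₜ| = 102.627 km

102.6 km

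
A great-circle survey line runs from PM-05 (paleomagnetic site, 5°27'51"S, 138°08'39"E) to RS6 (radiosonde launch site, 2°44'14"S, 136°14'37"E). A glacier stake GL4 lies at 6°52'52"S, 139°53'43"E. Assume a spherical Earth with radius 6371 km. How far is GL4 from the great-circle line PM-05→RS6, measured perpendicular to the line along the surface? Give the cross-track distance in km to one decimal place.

68.3 km

PM-05: φ = -5.46417°, λ = +138.14417°
RS6: φ = -2.73722°, λ = +136.24361°
GL4: φ = -6.88111°, λ = +139.89528°
δ₁₃ = central angle PM-05→GL4 = 0.039177 rad  (haversine)
θ₁₃ = bearing PM-05→GL4 = 129.233°,  θ₁₂ = bearing PM-05→RS6 = 325.121°
dₓₜ = R·arcsin(sin δ₁₃ · sin(θ₁₃ − θ₁₂)) = 6371·arcsin(0.03917·sin(-195.888°)) = 68.313 km
|dₓₜ| = 68.313 km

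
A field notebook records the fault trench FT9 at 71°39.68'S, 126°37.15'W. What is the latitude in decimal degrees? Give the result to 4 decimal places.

71° + 39.68′/60 = 71 + 0.66133 = 71.6613°

71.6613°S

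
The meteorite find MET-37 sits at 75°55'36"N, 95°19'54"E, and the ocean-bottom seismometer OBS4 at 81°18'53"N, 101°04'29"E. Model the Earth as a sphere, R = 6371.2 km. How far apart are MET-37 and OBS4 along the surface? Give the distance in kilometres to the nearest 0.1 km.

MET-37: φ = +75.92667°, λ = +95.33167°
OBS4: φ = +81.31472°, λ = +101.07472°
Δφ = 5.3881°,  Δλ = 5.7431°
a = sin²(Δφ/2) + cos φ₁ cos φ₂ sin²(Δλ/2) = 0.002301
c = 2·arcsin(√a) = 0.095982 rad = 5.4994°
d = R·c = 6371.2 × 0.095982 = 611.5 km

611.5 km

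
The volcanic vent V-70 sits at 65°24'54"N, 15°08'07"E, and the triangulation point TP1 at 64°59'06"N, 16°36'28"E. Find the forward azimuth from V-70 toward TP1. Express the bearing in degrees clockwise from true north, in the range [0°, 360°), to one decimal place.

V-70: φ = +65.41500°, λ = +15.13528°
TP1: φ = +64.98500°, λ = +16.60778°
Δλ = 1.4725°
y = sin Δλ · cos φ₂ = 0.010866
x = cos φ₁ sin φ₂ − sin φ₁ cos φ₂ cos Δλ = -0.007378
θ = atan2(y, x) = 124.1755° → 124.1755° (mod 360°)

124.2°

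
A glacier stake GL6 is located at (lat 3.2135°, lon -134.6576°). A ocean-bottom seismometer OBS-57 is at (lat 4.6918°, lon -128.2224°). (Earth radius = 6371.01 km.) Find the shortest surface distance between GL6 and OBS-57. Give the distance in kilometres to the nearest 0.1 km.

Δφ = 1.4783°,  Δλ = 6.4352°
a = sin²(Δφ/2) + cos φ₁ cos φ₂ sin²(Δλ/2) = 0.003301
c = 2·arcsin(√a) = 0.114977 rad = 6.5877°
d = R·c = 6371.01 × 0.114977 = 732.5 km

732.5 km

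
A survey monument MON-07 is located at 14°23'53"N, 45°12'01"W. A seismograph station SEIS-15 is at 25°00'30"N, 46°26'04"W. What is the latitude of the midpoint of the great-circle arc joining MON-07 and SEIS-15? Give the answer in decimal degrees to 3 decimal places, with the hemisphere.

19.704°N

MON-07: φ = +14.39806°, λ = -45.20028°
SEIS-15: φ = +25.00833°, λ = -46.43444°
Bx = cos φ₂ cos Δλ = 0.906036,  By = cos φ₂ sin Δλ = -0.019519
φₘ = atan2(sin φ₁ + sin φ₂, √((cos φ₁ + Bx)² + By²)) = 19.70425°
λₘ = λ₁ + atan2(By, cos φ₁ + Bx) = -45.79684°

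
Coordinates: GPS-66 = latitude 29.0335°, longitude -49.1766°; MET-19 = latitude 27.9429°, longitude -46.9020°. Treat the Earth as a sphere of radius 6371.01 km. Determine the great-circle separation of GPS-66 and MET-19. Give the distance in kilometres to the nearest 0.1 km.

253.2 km

Δφ = -1.0906°,  Δλ = 2.2746°
a = sin²(Δφ/2) + cos φ₁ cos φ₂ sin²(Δλ/2) = 0.000395
c = 2·arcsin(√a) = 0.039745 rad = 2.2772°
d = R·c = 6371.01 × 0.039745 = 253.2 km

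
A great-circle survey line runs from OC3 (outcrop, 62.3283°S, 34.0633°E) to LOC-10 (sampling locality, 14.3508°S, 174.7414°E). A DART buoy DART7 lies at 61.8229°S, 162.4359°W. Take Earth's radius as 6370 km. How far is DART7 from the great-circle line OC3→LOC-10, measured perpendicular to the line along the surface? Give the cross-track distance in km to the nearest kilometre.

2596 km

δ₁₃ = central angle OC3→DART7 = 0.963793 rad  (haversine)
θ₁₃ = bearing OC3→DART7 = 170.603°,  θ₁₂ = bearing OC3→LOC-10 = 141.754°
dₓₜ = R·arcsin(sin δ₁₃ · sin(θ₁₃ − θ₁₂)) = 6370·arcsin(0.82136·sin(28.849°)) = 2595.745 km
|dₓₜ| = 2595.745 km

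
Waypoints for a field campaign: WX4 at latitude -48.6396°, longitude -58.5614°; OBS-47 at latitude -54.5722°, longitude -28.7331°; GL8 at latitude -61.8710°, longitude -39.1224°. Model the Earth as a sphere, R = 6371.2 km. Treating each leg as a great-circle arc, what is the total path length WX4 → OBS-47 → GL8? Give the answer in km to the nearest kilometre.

3156 km

WX4→OBS-47: c = 0.336554 rad, d = 2144.26 km
OBS-47→GL8: c = 0.158808 rad, d = 1011.80 km
Total = 2144.26 + 1011.80 = 3156.05 km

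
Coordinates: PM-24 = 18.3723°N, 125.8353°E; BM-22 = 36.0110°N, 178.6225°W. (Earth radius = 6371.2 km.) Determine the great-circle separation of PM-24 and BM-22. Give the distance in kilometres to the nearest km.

Δφ = 17.6387°,  Δλ = 55.5422°
a = sin²(Δφ/2) + cos φ₁ cos φ₂ sin²(Δλ/2) = 0.190169
c = 2·arcsin(√a) = 0.902485 rad = 51.7086°
d = R·c = 6371.2 × 0.902485 = 5749.9 km

5750 km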